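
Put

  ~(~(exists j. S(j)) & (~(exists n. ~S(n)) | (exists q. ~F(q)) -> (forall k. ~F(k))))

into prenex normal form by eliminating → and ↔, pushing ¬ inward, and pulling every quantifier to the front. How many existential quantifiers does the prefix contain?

First replace A → B with ¬A ∨ B.
  ~(~(exists j. S(j)) & (~(~(exists n. ~S(n)) | (exists q. ~F(q))) | (forall k. ~F(k))))
Drive negations inward (¬∀x A ≡ ∃x ¬A, ¬∃x A ≡ ∀x ¬A, De Morgan for ∧/∨):
  (exists j. S(j)) | ((forall n. S(n)) | (exists q. ~F(q))) & (exists k. F(k))
Pull the quantifiers to the front (each side's bound variable is not free in the other side):
  exists j. forall n. exists q. exists k. (S(j) | (S(n) | ~F(q)) & F(k))
The prefix is exists j forall n exists q exists k: 1 universal, 3 existential.

3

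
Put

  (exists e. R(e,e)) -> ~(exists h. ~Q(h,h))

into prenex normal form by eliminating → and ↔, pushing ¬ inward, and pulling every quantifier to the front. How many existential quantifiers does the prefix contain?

0

First replace A → B with ¬A ∨ B.
  ~(exists e. R(e,e)) | ~(exists h. ~Q(h,h))
Drive negations inward (¬∀x A ≡ ∃x ¬A, ¬∃x A ≡ ∀x ¬A, De Morgan for ∧/∨):
  (forall e. ~R(e,e)) | (forall h. Q(h,h))
All bound variables are already distinct, so no renaming is needed.
Finally move all quantifiers to the prefix:
  forall e. forall h. (~R(e,e) | Q(h,h))
The prefix is forall e forall h: 2 universal, 0 existential.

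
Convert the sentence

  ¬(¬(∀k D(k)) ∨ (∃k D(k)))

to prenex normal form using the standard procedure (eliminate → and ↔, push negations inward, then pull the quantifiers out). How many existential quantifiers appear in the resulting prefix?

0

Drive negations inward (¬∀x A ≡ ∃x ¬A, ¬∃x A ≡ ∀x ¬A, De Morgan for ∧/∨):
  (∀k D(k)) ∧ (∀k ¬D(k))
Standardize variables apart so no two quantifiers bind the same name: k↦v.
  (∀k D(k)) ∧ (∀v ¬D(v))
Pull the quantifiers to the front (each side's bound variable is not free in the other side):
  ∀k ∀v (D(k) ∧ ¬D(v))
The prefix is ∀k ∀v: 2 universal, 0 existential.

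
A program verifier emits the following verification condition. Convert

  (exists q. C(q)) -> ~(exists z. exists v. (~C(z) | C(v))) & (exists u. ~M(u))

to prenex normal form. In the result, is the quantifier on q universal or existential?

Rewrite implications/biconditionals: A → B as ¬A ∨ B.
  ~(exists q. C(q)) | ~(exists z. exists v. (~C(z) | C(v))) & (exists u. ~M(u))
Drive negations inward (¬∀x A ≡ ∃x ¬A, ¬∃x A ≡ ∀x ¬A, De Morgan for ∧/∨):
  (forall q. ~C(q)) | (forall z. forall v. (C(z) & ~C(v))) & (exists u. ~M(u))
All bound variables are already distinct, so no renaming is needed.
Extract every quantifier outward, since the variables are now distinct and don't occur free across branches:
  forall q. forall z. forall v. exists u. (~C(q) | C(z) & ~C(v) & ~M(u))
The quantifier exists q sits under an odd number of negations (counting the antecedent side of each →), so it flips to forall q.

universal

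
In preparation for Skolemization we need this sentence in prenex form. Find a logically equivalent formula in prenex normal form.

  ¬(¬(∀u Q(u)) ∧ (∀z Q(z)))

Drive negations inward (¬∀x A ≡ ∃x ¬A, ¬∃x A ≡ ∀x ¬A, De Morgan for ∧/∨):
  (∀u Q(u)) ∨ (∃z ¬Q(z))
All bound variables are already distinct, so no renaming is needed.
Pull the quantifiers to the front (each side's bound variable is not free in the other side):
  ∀u ∃z (Q(u) ∨ ¬Q(z))

∀u ∃z (Q(u) ∨ ¬Q(z))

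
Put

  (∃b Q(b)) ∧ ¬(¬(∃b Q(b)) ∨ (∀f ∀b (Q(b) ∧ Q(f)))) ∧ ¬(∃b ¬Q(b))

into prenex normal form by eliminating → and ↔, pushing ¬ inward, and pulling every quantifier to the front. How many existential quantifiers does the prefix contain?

Move each ¬ inward, flipping quantifiers it crosses:
  (∃b Q(b)) ∧ (∃b Q(b)) ∧ (∃f ∃b (¬Q(b) ∨ ¬Q(f))) ∧ (∀b Q(b))
Give each quantifier a distinct variable: b↦u, b↦s, b↦v1.
  (∃b Q(b)) ∧ (∃u Q(u)) ∧ (∃f ∃s (¬Q(s) ∨ ¬Q(f))) ∧ (∀v1 Q(v1))
Finally move all quantifiers to the prefix:
  ∃b ∃u ∃f ∃s ∀v1 (Q(b) ∧ Q(u) ∧ (¬Q(s) ∨ ¬Q(f)) ∧ Q(v1))
The prefix is ∃b ∃u ∃f ∃s ∀v1: 1 universal, 4 existential.

4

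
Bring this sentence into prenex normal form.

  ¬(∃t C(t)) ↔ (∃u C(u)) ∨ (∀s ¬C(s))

First replace A → B with ¬A ∨ B; A ↔ B as (¬A ∨ B) ∧ (¬B ∨ A).
  (¬¬(∃t C(t)) ∨ (∃u C(u)) ∨ (∀s ¬C(s))) ∧ (¬((∃u C(u)) ∨ (∀s ¬C(s))) ∨ ¬(∃t C(t)))
Push ¬ through the quantifiers and connectives to reach negation normal form:
  ((∃t C(t)) ∨ (∃u C(u)) ∨ (∀s ¬C(s))) ∧ ((∀u ¬C(u)) ∧ (∃s C(s)) ∨ (∀t ¬C(t)))
Standardize variables apart so no two quantifiers bind the same name: u↦c, s↦a, t↦v1.
  ((∃t C(t)) ∨ (∃u C(u)) ∨ (∀s ¬C(s))) ∧ ((∀c ¬C(c)) ∧ (∃a C(a)) ∨ (∀v1 ¬C(v1)))
Extract every quantifier outward, since the variables are now distinct and don't occur free across branches:
  ∃t ∃u ∀s ∀c ∃a ∀v1 ((C(t) ∨ C(u) ∨ ¬C(s)) ∧ (¬C(c) ∧ C(a) ∨ ¬C(v1)))

∃t ∃u ∀s ∀c ∃a ∀v1 ((C(t) ∨ C(u) ∨ ¬C(s)) ∧ (¬C(c) ∧ C(a) ∨ ¬C(v1)))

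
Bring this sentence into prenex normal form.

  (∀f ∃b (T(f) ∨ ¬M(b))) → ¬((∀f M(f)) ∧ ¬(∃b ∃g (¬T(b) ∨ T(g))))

Eliminate → and ↔ using ¬ and ∨.
  ¬(∀f ∃b (T(f) ∨ ¬M(b))) ∨ ¬((∀f M(f)) ∧ ¬(∃b ∃g (¬T(b) ∨ T(g))))
Drive negations inward (¬∀x A ≡ ∃x ¬A, ¬∃x A ≡ ∀x ¬A, De Morgan for ∧/∨):
  (∃f ∀b (¬T(f) ∧ M(b))) ∨ (∃f ¬M(f)) ∨ (∃b ∃g (¬T(b) ∨ T(g)))
Rename bound variables to avoid capture: f↦x, b↦c.
  (∃f ∀b (¬T(f) ∧ M(b))) ∨ (∃x ¬M(x)) ∨ (∃c ∃g (¬T(c) ∨ T(g)))
Extract every quantifier outward, since the variables are now distinct and don't occur free across branches:
  ∃f ∀b ∃x ∃c ∃g (¬T(f) ∧ M(b) ∨ ¬M(x) ∨ ¬T(c) ∨ T(g))

∃f ∀b ∃x ∃c ∃g (¬T(f) ∧ M(b) ∨ ¬M(x) ∨ ¬T(c) ∨ T(g))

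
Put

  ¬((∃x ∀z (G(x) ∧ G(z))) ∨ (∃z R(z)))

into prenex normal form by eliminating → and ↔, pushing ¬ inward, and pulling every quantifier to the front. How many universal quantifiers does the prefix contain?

Move each ¬ inward, flipping quantifiers it crosses:
  (∀x ∃z (¬G(x) ∨ ¬G(z))) ∧ (∀z ¬R(z))
Rename bound variables to avoid capture: z↦p.
  (∀x ∃z (¬G(x) ∨ ¬G(z))) ∧ (∀p ¬R(p))
Finally move all quantifiers to the prefix:
  ∀x ∃z ∀p ((¬G(x) ∨ ¬G(z)) ∧ ¬R(p))
The prefix is ∀x ∃z ∀p: 2 universal, 1 existential.

2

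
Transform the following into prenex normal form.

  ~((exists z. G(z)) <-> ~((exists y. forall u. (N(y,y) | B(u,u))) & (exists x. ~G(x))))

exists z. exists y. forall u. exists x. forall q. exists p. forall c. forall x1. (G(z) & (N(y,y) | B(u,u)) & ~G(x) | (~N(q,q) & ~B(p,p) | G(c)) & ~G(x1))

First replace A → B with ¬A ∨ B; A ↔ B as (¬A ∨ B) ∧ (¬B ∨ A).
  ~((~(exists z. G(z)) | ~((exists y. forall u. (N(y,y) | B(u,u))) & (exists x. ~G(x)))) & (~~((exists y. forall u. (N(y,y) | B(u,u))) & (exists x. ~G(x))) | (exists z. G(z))))
Move each ¬ inward, flipping quantifiers it crosses:
  (exists z. G(z)) & (exists y. forall u. (N(y,y) | B(u,u))) & (exists x. ~G(x)) | ((forall y. exists u. (~N(y,y) & ~B(u,u))) | (forall x. G(x))) & (forall z. ~G(z))
Standardize variables apart so no two quantifiers bind the same name: y↦q, u↦p, x↦c, z↦x1.
  (exists z. G(z)) & (exists y. forall u. (N(y,y) | B(u,u))) & (exists x. ~G(x)) | ((forall q. exists p. (~N(q,q) & ~B(p,p))) | (forall c. G(c))) & (forall x1. ~G(x1))
Extract every quantifier outward, since the variables are now distinct and don't occur free across branches:
  exists z. exists y. forall u. exists x. forall q. exists p. forall c. forall x1. (G(z) & (N(y,y) | B(u,u)) & ~G(x) | (~N(q,q) & ~B(p,p) | G(c)) & ~G(x1))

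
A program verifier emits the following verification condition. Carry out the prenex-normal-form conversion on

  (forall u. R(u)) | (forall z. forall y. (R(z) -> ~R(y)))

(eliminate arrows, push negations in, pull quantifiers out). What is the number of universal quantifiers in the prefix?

3

Rewrite implications/biconditionals: A → B as ¬A ∨ B.
  (forall u. R(u)) | (forall z. forall y. (~R(z) | ~R(y)))
Pull the quantifiers to the front (each side's bound variable is not free in the other side):
  forall u. forall z. forall y. (R(u) | ~R(z) | ~R(y))
The prefix is forall u forall z forall y: 3 universal, 0 existential.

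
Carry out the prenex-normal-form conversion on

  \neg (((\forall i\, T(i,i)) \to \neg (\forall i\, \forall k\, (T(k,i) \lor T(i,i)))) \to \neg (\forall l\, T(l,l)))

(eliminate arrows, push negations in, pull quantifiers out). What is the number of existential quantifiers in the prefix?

3

First replace A → B with ¬A ∨ B.
  \neg (\neg (\neg (\forall i\, T(i,i)) \lor \neg (\forall i\, \forall k\, (T(k,i) \lor T(i,i)))) \lor \neg (\forall l\, T(l,l)))
Move each ¬ inward, flipping quantifiers it crosses:
  ((\exists i\, \neg T(i,i)) \lor (\exists i\, \exists k\, (\neg T(k,i) \land \neg T(i,i)))) \land (\forall l\, T(l,l))
Give each quantifier a distinct variable: i↦q.
  ((\exists i\, \neg T(i,i)) \lor (\exists q\, \exists k\, (\neg T(k,q) \land \neg T(q,q)))) \land (\forall l\, T(l,l))
Extract every quantifier outward, since the variables are now distinct and don't occur free across branches:
  \exists i\, \exists q\, \exists k\, \forall l\, ((\neg T(i,i) \lor \neg T(k,q) \land \neg T(q,q)) \land T(l,l))
The prefix is \exists i \exists q \exists k \forall l: 1 universal, 3 existential.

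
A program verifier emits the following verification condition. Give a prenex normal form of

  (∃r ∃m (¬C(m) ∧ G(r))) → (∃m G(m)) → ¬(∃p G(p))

∀r ∀m ∀a ∀p (C(m) ∨ ¬G(r) ∨ ¬G(a) ∨ ¬G(p))

First replace A → B with ¬A ∨ B.
  ¬(∃r ∃m (¬C(m) ∧ G(r))) ∨ ¬(∃m G(m)) ∨ ¬(∃p G(p))
Push ¬ through the quantifiers and connectives to reach negation normal form:
  (∀r ∀m (C(m) ∨ ¬G(r))) ∨ (∀m ¬G(m)) ∨ (∀p ¬G(p))
Rename bound variables to avoid capture: m↦a.
  (∀r ∀m (C(m) ∨ ¬G(r))) ∨ (∀a ¬G(a)) ∨ (∀p ¬G(p))
Extract every quantifier outward, since the variables are now distinct and don't occur free across branches:
  ∀r ∀m ∀a ∀p (C(m) ∨ ¬G(r) ∨ ¬G(a) ∨ ¬G(p))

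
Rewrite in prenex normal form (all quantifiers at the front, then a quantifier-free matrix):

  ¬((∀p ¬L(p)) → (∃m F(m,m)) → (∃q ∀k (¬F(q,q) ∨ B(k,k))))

Rewrite implications/biconditionals: A → B as ¬A ∨ B.
  ¬(¬(∀p ¬L(p)) ∨ ¬(∃m F(m,m)) ∨ (∃q ∀k (¬F(q,q) ∨ B(k,k))))
Drive negations inward (¬∀x A ≡ ∃x ¬A, ¬∃x A ≡ ∀x ¬A, De Morgan for ∧/∨):
  (∀p ¬L(p)) ∧ (∃m F(m,m)) ∧ (∀q ∃k (F(q,q) ∧ ¬B(k,k)))
All bound variables are already distinct, so no renaming is needed.
Pull the quantifiers to the front (each side's bound variable is not free in the other side):
  ∀p ∃m ∀q ∃k (¬L(p) ∧ F(m,m) ∧ F(q,q) ∧ ¬B(k,k))

∀p ∃m ∀q ∃k (¬L(p) ∧ F(m,m) ∧ F(q,q) ∧ ¬B(k,k))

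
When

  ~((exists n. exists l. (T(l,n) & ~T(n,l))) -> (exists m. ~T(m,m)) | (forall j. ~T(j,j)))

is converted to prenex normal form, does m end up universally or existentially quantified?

Rewrite implications/biconditionals: A → B as ¬A ∨ B.
  ~(~(exists n. exists l. (T(l,n) & ~T(n,l))) | (exists m. ~T(m,m)) | (forall j. ~T(j,j)))
Move each ¬ inward, flipping quantifiers it crosses:
  (exists n. exists l. (T(l,n) & ~T(n,l))) & (forall m. T(m,m)) & (exists j. T(j,j))
Extract every quantifier outward, since the variables are now distinct and don't occur free across branches:
  exists n. exists l. forall m. exists j. (T(l,n) & ~T(n,l) & T(m,m) & T(j,j))
The quantifier exists m sits under an odd number of negations (counting the antecedent side of each →), so it flips to forall m.

universal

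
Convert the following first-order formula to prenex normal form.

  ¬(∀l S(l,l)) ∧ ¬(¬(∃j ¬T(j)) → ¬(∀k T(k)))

First replace A → B with ¬A ∨ B.
  ¬(∀l S(l,l)) ∧ ¬(¬¬(∃j ¬T(j)) ∨ ¬(∀k T(k)))
Move each ¬ inward, flipping quantifiers it crosses:
  (∃l ¬S(l,l)) ∧ (∀j T(j)) ∧ (∀k T(k))
All bound variables are already distinct, so no renaming is needed.
Pull the quantifiers to the front (each side's bound variable is not free in the other side):
  ∃l ∀j ∀k (¬S(l,l) ∧ T(j) ∧ T(k))

∃l ∀j ∀k (¬S(l,l) ∧ T(j) ∧ T(k))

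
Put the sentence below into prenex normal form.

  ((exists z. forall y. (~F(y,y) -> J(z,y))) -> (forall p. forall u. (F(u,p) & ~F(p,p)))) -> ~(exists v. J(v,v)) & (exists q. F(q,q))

exists z. forall y. exists p. exists u. forall v. exists q. ((F(y,y) | J(z,y)) & (~F(u,p) | F(p,p)) | ~J(v,v) & F(q,q))

Rewrite implications/biconditionals: A → B as ¬A ∨ B.
  ~(~(exists z. forall y. (~~F(y,y) | J(z,y))) | (forall p. forall u. (F(u,p) & ~F(p,p)))) | ~(exists v. J(v,v)) & (exists q. F(q,q))
Move each ¬ inward, flipping quantifiers it crosses:
  (exists z. forall y. (F(y,y) | J(z,y))) & (exists p. exists u. (~F(u,p) | F(p,p))) | (forall v. ~J(v,v)) & (exists q. F(q,q))
All bound variables are already distinct, so no renaming is needed.
Pull the quantifiers to the front (each side's bound variable is not free in the other side):
  exists z. forall y. exists p. exists u. forall v. exists q. ((F(y,y) | J(z,y)) & (~F(u,p) | F(p,p)) | ~J(v,v) & F(q,q))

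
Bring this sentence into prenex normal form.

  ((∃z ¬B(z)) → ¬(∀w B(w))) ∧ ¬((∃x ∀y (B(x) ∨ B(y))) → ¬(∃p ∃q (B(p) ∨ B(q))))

∀z ∃w ∃x ∀y ∃p ∃q ((B(z) ∨ ¬B(w)) ∧ (B(x) ∨ B(y)) ∧ (B(p) ∨ B(q)))

First replace A → B with ¬A ∨ B.
  (¬(∃z ¬B(z)) ∨ ¬(∀w B(w))) ∧ ¬(¬(∃x ∀y (B(x) ∨ B(y))) ∨ ¬(∃p ∃q (B(p) ∨ B(q))))
Drive negations inward (¬∀x A ≡ ∃x ¬A, ¬∃x A ≡ ∀x ¬A, De Morgan for ∧/∨):
  ((∀z B(z)) ∨ (∃w ¬B(w))) ∧ (∃x ∀y (B(x) ∨ B(y))) ∧ (∃p ∃q (B(p) ∨ B(q)))
Extract every quantifier outward, since the variables are now distinct and don't occur free across branches:
  ∀z ∃w ∃x ∀y ∃p ∃q ((B(z) ∨ ¬B(w)) ∧ (B(x) ∨ B(y)) ∧ (B(p) ∨ B(q)))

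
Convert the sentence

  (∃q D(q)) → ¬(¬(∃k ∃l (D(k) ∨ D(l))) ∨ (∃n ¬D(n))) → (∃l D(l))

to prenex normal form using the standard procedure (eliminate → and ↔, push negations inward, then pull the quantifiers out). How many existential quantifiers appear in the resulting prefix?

First replace A → B with ¬A ∨ B.
  ¬(∃q D(q)) ∨ ¬¬(¬(∃k ∃l (D(k) ∨ D(l))) ∨ (∃n ¬D(n))) ∨ (∃l D(l))
Move each ¬ inward, flipping quantifiers it crosses:
  (∀q ¬D(q)) ∨ (∀k ∀l (¬D(k) ∧ ¬D(l))) ∨ (∃n ¬D(n)) ∨ (∃l D(l))
Standardize variables apart so no two quantifiers bind the same name: l↦z.
  (∀q ¬D(q)) ∨ (∀k ∀l (¬D(k) ∧ ¬D(l))) ∨ (∃n ¬D(n)) ∨ (∃z D(z))
Finally move all quantifiers to the prefix:
  ∀q ∀k ∀l ∃n ∃z (¬D(q) ∨ ¬D(k) ∧ ¬D(l) ∨ ¬D(n) ∨ D(z))
The prefix is ∀q ∀k ∀l ∃n ∃z: 3 universal, 2 existential.

2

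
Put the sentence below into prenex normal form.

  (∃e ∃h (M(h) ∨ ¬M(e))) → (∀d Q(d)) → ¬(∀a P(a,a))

∀e ∀h ∃d ∃a (¬M(h) ∧ M(e) ∨ ¬Q(d) ∨ ¬P(a,a))

Rewrite implications/biconditionals: A → B as ¬A ∨ B.
  ¬(∃e ∃h (M(h) ∨ ¬M(e))) ∨ ¬(∀d Q(d)) ∨ ¬(∀a P(a,a))
Drive negations inward (¬∀x A ≡ ∃x ¬A, ¬∃x A ≡ ∀x ¬A, De Morgan for ∧/∨):
  (∀e ∀h (¬M(h) ∧ M(e))) ∨ (∃d ¬Q(d)) ∨ (∃a ¬P(a,a))
All bound variables are already distinct, so no renaming is needed.
Pull the quantifiers to the front (each side's bound variable is not free in the other side):
  ∀e ∀h ∃d ∃a (¬M(h) ∧ M(e) ∨ ¬Q(d) ∨ ¬P(a,a))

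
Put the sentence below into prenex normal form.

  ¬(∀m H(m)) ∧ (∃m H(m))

Move each ¬ inward, flipping quantifiers it crosses:
  (∃m ¬H(m)) ∧ (∃m H(m))
Give each quantifier a distinct variable: m↦p.
  (∃m ¬H(m)) ∧ (∃p H(p))
Pull the quantifiers to the front (each side's bound variable is not free in the other side):
  ∃m ∃p (¬H(m) ∧ H(p))

∃m ∃p (¬H(m) ∧ H(p))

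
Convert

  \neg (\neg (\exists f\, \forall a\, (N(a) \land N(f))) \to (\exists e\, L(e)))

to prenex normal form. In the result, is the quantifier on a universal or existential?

existential

Rewrite implications/biconditionals: A → B as ¬A ∨ B.
  \neg (\neg \neg (\exists f\, \forall a\, (N(a) \land N(f))) \lor (\exists e\, L(e)))
Move each ¬ inward, flipping quantifiers it crosses:
  (\forall f\, \exists a\, (\neg N(a) \lor \neg N(f))) \land (\forall e\, \neg L(e))
All bound variables are already distinct, so no renaming is needed.
Extract every quantifier outward, since the variables are now distinct and don't occur free across branches:
  \forall f\, \exists a\, \forall e\, ((\neg N(a) \lor \neg N(f)) \land \neg L(e))
The quantifier \forall a sits under an odd number of negations (counting the antecedent side of each →), so it flips to \exists a.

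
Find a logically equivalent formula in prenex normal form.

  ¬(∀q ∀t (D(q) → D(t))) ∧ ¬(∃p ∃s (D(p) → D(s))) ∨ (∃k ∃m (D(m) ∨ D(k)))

Eliminate → and ↔ using ¬ and ∨.
  ¬(∀q ∀t (¬D(q) ∨ D(t))) ∧ ¬(∃p ∃s (¬D(p) ∨ D(s))) ∨ (∃k ∃m (D(m) ∨ D(k)))
Drive negations inward (¬∀x A ≡ ∃x ¬A, ¬∃x A ≡ ∀x ¬A, De Morgan for ∧/∨):
  (∃q ∃t (D(q) ∧ ¬D(t))) ∧ (∀p ∀s (D(p) ∧ ¬D(s))) ∨ (∃k ∃m (D(m) ∨ D(k)))
All bound variables are already distinct, so no renaming is needed.
Extract every quantifier outward, since the variables are now distinct and don't occur free across branches:
  ∃q ∃t ∀p ∀s ∃k ∃m (D(q) ∧ ¬D(t) ∧ D(p) ∧ ¬D(s) ∨ D(m) ∨ D(k))

∃q ∃t ∀p ∀s ∃k ∃m (D(q) ∧ ¬D(t) ∧ D(p) ∧ ¬D(s) ∨ D(m) ∨ D(k))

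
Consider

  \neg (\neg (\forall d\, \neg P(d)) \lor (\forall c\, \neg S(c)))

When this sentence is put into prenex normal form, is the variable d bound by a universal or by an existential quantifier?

universal

Move each ¬ inward, flipping quantifiers it crosses:
  (\forall d\, \neg P(d)) \land (\exists c\, S(c))
All bound variables are already distinct, so no renaming is needed.
Finally move all quantifiers to the prefix:
  \forall d\, \exists c\, (\neg P(d) \land S(c))
The quantifier \forall d sits under an even number of negations, so it remains universal.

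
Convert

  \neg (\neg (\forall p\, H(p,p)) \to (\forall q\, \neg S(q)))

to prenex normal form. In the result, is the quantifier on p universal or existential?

existential

First replace A → B with ¬A ∨ B.
  \neg (\neg \neg (\forall p\, H(p,p)) \lor (\forall q\, \neg S(q)))
Push ¬ through the quantifiers and connectives to reach negation normal form:
  (\exists p\, \neg H(p,p)) \land (\exists q\, S(q))
All bound variables are already distinct, so no renaming is needed.
Pull the quantifiers to the front (each side's bound variable is not free in the other side):
  \exists p\, \exists q\, (\neg H(p,p) \land S(q))
The quantifier \forall p sits under an odd number of negations (counting the antecedent side of each →), so it flips to \exists p.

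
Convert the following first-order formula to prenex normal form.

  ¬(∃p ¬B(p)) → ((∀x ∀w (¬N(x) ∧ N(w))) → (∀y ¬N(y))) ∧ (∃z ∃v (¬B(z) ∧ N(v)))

Eliminate → and ↔ using ¬ and ∨.
  ¬¬(∃p ¬B(p)) ∨ (¬(∀x ∀w (¬N(x) ∧ N(w))) ∨ (∀y ¬N(y))) ∧ (∃z ∃v (¬B(z) ∧ N(v)))
Drive negations inward (¬∀x A ≡ ∃x ¬A, ¬∃x A ≡ ∀x ¬A, De Morgan for ∧/∨):
  (∃p ¬B(p)) ∨ ((∃x ∃w (N(x) ∨ ¬N(w))) ∨ (∀y ¬N(y))) ∧ (∃z ∃v (¬B(z) ∧ N(v)))
Finally move all quantifiers to the prefix:
  ∃p ∃x ∃w ∀y ∃z ∃v (¬B(p) ∨ (N(x) ∨ ¬N(w) ∨ ¬N(y)) ∧ ¬B(z) ∧ N(v))

∃p ∃x ∃w ∀y ∃z ∃v (¬B(p) ∨ (N(x) ∨ ¬N(w) ∨ ¬N(y)) ∧ ¬B(z) ∧ N(v))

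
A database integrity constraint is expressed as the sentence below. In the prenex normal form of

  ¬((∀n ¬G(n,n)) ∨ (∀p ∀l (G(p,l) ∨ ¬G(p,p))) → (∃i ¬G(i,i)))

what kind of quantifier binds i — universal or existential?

universal

Rewrite implications/biconditionals: A → B as ¬A ∨ B.
  ¬(¬((∀n ¬G(n,n)) ∨ (∀p ∀l (G(p,l) ∨ ¬G(p,p)))) ∨ (∃i ¬G(i,i)))
Move each ¬ inward, flipping quantifiers it crosses:
  ((∀n ¬G(n,n)) ∨ (∀p ∀l (G(p,l) ∨ ¬G(p,p)))) ∧ (∀i G(i,i))
All bound variables are already distinct, so no renaming is needed.
Pull the quantifiers to the front (each side's bound variable is not free in the other side):
  ∀n ∀p ∀l ∀i ((¬G(n,n) ∨ G(p,l) ∨ ¬G(p,p)) ∧ G(i,i))
The quantifier ∃i sits under an odd number of negations (counting the antecedent side of each →), so it flips to ∀i.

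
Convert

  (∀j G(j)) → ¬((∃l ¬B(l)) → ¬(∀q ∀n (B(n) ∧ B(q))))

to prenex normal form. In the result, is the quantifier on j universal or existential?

Eliminate → and ↔ using ¬ and ∨.
  ¬(∀j G(j)) ∨ ¬(¬(∃l ¬B(l)) ∨ ¬(∀q ∀n (B(n) ∧ B(q))))
Push ¬ through the quantifiers and connectives to reach negation normal form:
  (∃j ¬G(j)) ∨ (∃l ¬B(l)) ∧ (∀q ∀n (B(n) ∧ B(q)))
Extract every quantifier outward, since the variables are now distinct and don't occur free across branches:
  ∃j ∃l ∀q ∀n (¬G(j) ∨ ¬B(l) ∧ B(n) ∧ B(q))
The quantifier ∀j sits under an odd number of negations (counting the antecedent side of each →), so it flips to ∃j.

existential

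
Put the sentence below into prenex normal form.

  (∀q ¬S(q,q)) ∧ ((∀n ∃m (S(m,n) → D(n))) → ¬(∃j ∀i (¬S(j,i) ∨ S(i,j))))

Eliminate → and ↔ using ¬ and ∨.
  (∀q ¬S(q,q)) ∧ (¬(∀n ∃m (¬S(m,n) ∨ D(n))) ∨ ¬(∃j ∀i (¬S(j,i) ∨ S(i,j))))
Drive negations inward (¬∀x A ≡ ∃x ¬A, ¬∃x A ≡ ∀x ¬A, De Morgan for ∧/∨):
  (∀q ¬S(q,q)) ∧ ((∃n ∀m (S(m,n) ∧ ¬D(n))) ∨ (∀j ∃i (S(j,i) ∧ ¬S(i,j))))
All bound variables are already distinct, so no renaming is needed.
Extract every quantifier outward, since the variables are now distinct and don't occur free across branches:
  ∀q ∃n ∀m ∀j ∃i (¬S(q,q) ∧ (S(m,n) ∧ ¬D(n) ∨ S(j,i) ∧ ¬S(i,j)))

∀q ∃n ∀m ∀j ∃i (¬S(q,q) ∧ (S(m,n) ∧ ¬D(n) ∨ S(j,i) ∧ ¬S(i,j)))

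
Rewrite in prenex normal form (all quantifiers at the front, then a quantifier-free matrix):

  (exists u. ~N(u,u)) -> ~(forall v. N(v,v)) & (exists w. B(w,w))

Rewrite implications/biconditionals: A → B as ¬A ∨ B.
  ~(exists u. ~N(u,u)) | ~(forall v. N(v,v)) & (exists w. B(w,w))
Push ¬ through the quantifiers and connectives to reach negation normal form:
  (forall u. N(u,u)) | (exists v. ~N(v,v)) & (exists w. B(w,w))
Finally move all quantifiers to the prefix:
  forall u. exists v. exists w. (N(u,u) | ~N(v,v) & B(w,w))

forall u. exists v. exists w. (N(u,u) | ~N(v,v) & B(w,w))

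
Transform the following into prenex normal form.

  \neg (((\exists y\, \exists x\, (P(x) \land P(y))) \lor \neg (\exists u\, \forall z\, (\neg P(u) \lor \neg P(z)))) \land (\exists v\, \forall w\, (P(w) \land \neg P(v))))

Push ¬ through the quantifiers and connectives to reach negation normal form:
  (\forall y\, \forall x\, (\neg P(x) \lor \neg P(y))) \land (\exists u\, \forall z\, (\neg P(u) \lor \neg P(z))) \lor (\forall v\, \exists w\, (\neg P(w) \lor P(v)))
Pull the quantifiers to the front (each side's bound variable is not free in the other side):
  \forall y\, \forall x\, \exists u\, \forall z\, \forall v\, \exists w\, ((\neg P(x) \lor \neg P(y)) \land (\neg P(u) \lor \neg P(z)) \lor \neg P(w) \lor P(v))

\forall y\, \forall x\, \exists u\, \forall z\, \forall v\, \exists w\, ((\neg P(x) \lor \neg P(y)) \land (\neg P(u) \lor \neg P(z)) \lor \neg P(w) \lor P(v))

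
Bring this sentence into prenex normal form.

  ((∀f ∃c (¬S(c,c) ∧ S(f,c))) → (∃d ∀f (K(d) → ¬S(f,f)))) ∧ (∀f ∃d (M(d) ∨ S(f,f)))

∃f ∀c ∃d ∀x ∀q ∃v1 ((S(c,c) ∨ ¬S(f,c) ∨ ¬K(d) ∨ ¬S(x,x)) ∧ (M(v1) ∨ S(q,q)))

First replace A → B with ¬A ∨ B.
  (¬(∀f ∃c (¬S(c,c) ∧ S(f,c))) ∨ (∃d ∀f (¬K(d) ∨ ¬S(f,f)))) ∧ (∀f ∃d (M(d) ∨ S(f,f)))
Move each ¬ inward, flipping quantifiers it crosses:
  ((∃f ∀c (S(c,c) ∨ ¬S(f,c))) ∨ (∃d ∀f (¬K(d) ∨ ¬S(f,f)))) ∧ (∀f ∃d (M(d) ∨ S(f,f)))
Give each quantifier a distinct variable: f↦x, f↦q, d↦v1.
  ((∃f ∀c (S(c,c) ∨ ¬S(f,c))) ∨ (∃d ∀x (¬K(d) ∨ ¬S(x,x)))) ∧ (∀q ∃v1 (M(v1) ∨ S(q,q)))
Pull the quantifiers to the front (each side's bound variable is not free in the other side):
  ∃f ∀c ∃d ∀x ∀q ∃v1 ((S(c,c) ∨ ¬S(f,c) ∨ ¬K(d) ∨ ¬S(x,x)) ∧ (M(v1) ∨ S(q,q)))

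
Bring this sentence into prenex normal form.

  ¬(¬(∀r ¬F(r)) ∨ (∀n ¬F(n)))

∀r ∃n (¬F(r) ∧ F(n))

Drive negations inward (¬∀x A ≡ ∃x ¬A, ¬∃x A ≡ ∀x ¬A, De Morgan for ∧/∨):
  (∀r ¬F(r)) ∧ (∃n F(n))
Pull the quantifiers to the front (each side's bound variable is not free in the other side):
  ∀r ∃n (¬F(r) ∧ F(n))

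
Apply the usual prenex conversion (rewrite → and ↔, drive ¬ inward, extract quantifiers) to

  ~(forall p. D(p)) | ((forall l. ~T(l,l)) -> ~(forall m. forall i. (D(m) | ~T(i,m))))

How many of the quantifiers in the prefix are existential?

4

Eliminate → and ↔ using ¬ and ∨.
  ~(forall p. D(p)) | ~(forall l. ~T(l,l)) | ~(forall m. forall i. (D(m) | ~T(i,m)))
Drive negations inward (¬∀x A ≡ ∃x ¬A, ¬∃x A ≡ ∀x ¬A, De Morgan for ∧/∨):
  (exists p. ~D(p)) | (exists l. T(l,l)) | (exists m. exists i. (~D(m) & T(i,m)))
All bound variables are already distinct, so no renaming is needed.
Finally move all quantifiers to the prefix:
  exists p. exists l. exists m. exists i. (~D(p) | T(l,l) | ~D(m) & T(i,m))
The prefix is exists p exists l exists m exists i: 0 universal, 4 existential.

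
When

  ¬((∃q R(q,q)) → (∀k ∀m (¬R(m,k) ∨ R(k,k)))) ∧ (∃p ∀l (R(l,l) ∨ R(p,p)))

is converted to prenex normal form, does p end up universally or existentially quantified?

Rewrite implications/biconditionals: A → B as ¬A ∨ B.
  ¬(¬(∃q R(q,q)) ∨ (∀k ∀m (¬R(m,k) ∨ R(k,k)))) ∧ (∃p ∀l (R(l,l) ∨ R(p,p)))
Move each ¬ inward, flipping quantifiers it crosses:
  (∃q R(q,q)) ∧ (∃k ∃m (R(m,k) ∧ ¬R(k,k))) ∧ (∃p ∀l (R(l,l) ∨ R(p,p)))
All bound variables are already distinct, so no renaming is needed.
Extract every quantifier outward, since the variables are now distinct and don't occur free across branches:
  ∃q ∃k ∃m ∃p ∀l (R(q,q) ∧ R(m,k) ∧ ¬R(k,k) ∧ (R(l,l) ∨ R(p,p)))
The quantifier ∃p sits under an even number of negations (counting the antecedent side of each →), so it remains existential.

existential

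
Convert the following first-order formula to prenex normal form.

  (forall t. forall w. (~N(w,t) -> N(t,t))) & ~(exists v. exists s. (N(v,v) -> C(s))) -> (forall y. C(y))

Eliminate → and ↔ using ¬ and ∨.
  ~((forall t. forall w. (~~N(w,t) | N(t,t))) & ~(exists v. exists s. (~N(v,v) | C(s)))) | (forall y. C(y))
Push ¬ through the quantifiers and connectives to reach negation normal form:
  (exists t. exists w. (~N(w,t) & ~N(t,t))) | (exists v. exists s. (~N(v,v) | C(s))) | (forall y. C(y))
All bound variables are already distinct, so no renaming is needed.
Finally move all quantifiers to the prefix:
  exists t. exists w. exists v. exists s. forall y. (~N(w,t) & ~N(t,t) | ~N(v,v) | C(s) | C(y))

exists t. exists w. exists v. exists s. forall y. (~N(w,t) & ~N(t,t) | ~N(v,v) | C(s) | C(y))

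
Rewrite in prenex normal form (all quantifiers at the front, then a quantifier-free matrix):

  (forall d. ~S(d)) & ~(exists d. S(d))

forall d. forall c. (~S(d) & ~S(c))

Drive negations inward (¬∀x A ≡ ∃x ¬A, ¬∃x A ≡ ∀x ¬A, De Morgan for ∧/∨):
  (forall d. ~S(d)) & (forall d. ~S(d))
Rename bound variables to avoid capture: d↦c.
  (forall d. ~S(d)) & (forall c. ~S(c))
Extract every quantifier outward, since the variables are now distinct and don't occur free across branches:
  forall d. forall c. (~S(d) & ~S(c))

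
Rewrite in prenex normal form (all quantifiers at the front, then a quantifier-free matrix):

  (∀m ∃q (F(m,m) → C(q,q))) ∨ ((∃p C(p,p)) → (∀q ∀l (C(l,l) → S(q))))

∀m ∃q ∀p ∀y ∀l (¬F(m,m) ∨ C(q,q) ∨ ¬C(p,p) ∨ ¬C(l,l) ∨ S(y))

Rewrite implications/biconditionals: A → B as ¬A ∨ B.
  (∀m ∃q (¬F(m,m) ∨ C(q,q))) ∨ ¬(∃p C(p,p)) ∨ (∀q ∀l (¬C(l,l) ∨ S(q)))
Move each ¬ inward, flipping quantifiers it crosses:
  (∀m ∃q (¬F(m,m) ∨ C(q,q))) ∨ (∀p ¬C(p,p)) ∨ (∀q ∀l (¬C(l,l) ∨ S(q)))
Standardize variables apart so no two quantifiers bind the same name: q↦y.
  (∀m ∃q (¬F(m,m) ∨ C(q,q))) ∨ (∀p ¬C(p,p)) ∨ (∀y ∀l (¬C(l,l) ∨ S(y)))
Extract every quantifier outward, since the variables are now distinct and don't occur free across branches:
  ∀m ∃q ∀p ∀y ∀l (¬F(m,m) ∨ C(q,q) ∨ ¬C(p,p) ∨ ¬C(l,l) ∨ S(y))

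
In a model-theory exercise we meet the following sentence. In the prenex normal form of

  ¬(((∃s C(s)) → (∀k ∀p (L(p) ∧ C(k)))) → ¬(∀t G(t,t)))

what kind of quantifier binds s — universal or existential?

universal

Eliminate → and ↔ using ¬ and ∨.
  ¬(¬(¬(∃s C(s)) ∨ (∀k ∀p (L(p) ∧ C(k)))) ∨ ¬(∀t G(t,t)))
Move each ¬ inward, flipping quantifiers it crosses:
  ((∀s ¬C(s)) ∨ (∀k ∀p (L(p) ∧ C(k)))) ∧ (∀t G(t,t))
All bound variables are already distinct, so no renaming is needed.
Extract every quantifier outward, since the variables are now distinct and don't occur free across branches:
  ∀s ∀k ∀p ∀t ((¬C(s) ∨ L(p) ∧ C(k)) ∧ G(t,t))
The quantifier ∃s sits under an odd number of negations (counting the antecedent side of each →), so it flips to ∀s.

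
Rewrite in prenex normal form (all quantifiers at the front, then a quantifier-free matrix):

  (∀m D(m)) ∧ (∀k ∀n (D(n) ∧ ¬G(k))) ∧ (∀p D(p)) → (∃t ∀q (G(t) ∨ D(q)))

∃m ∃k ∃n ∃p ∃t ∀q (¬D(m) ∨ ¬D(n) ∨ G(k) ∨ ¬D(p) ∨ G(t) ∨ D(q))

Eliminate → and ↔ using ¬ and ∨.
  ¬((∀m D(m)) ∧ (∀k ∀n (D(n) ∧ ¬G(k))) ∧ (∀p D(p))) ∨ (∃t ∀q (G(t) ∨ D(q)))
Drive negations inward (¬∀x A ≡ ∃x ¬A, ¬∃x A ≡ ∀x ¬A, De Morgan for ∧/∨):
  (∃m ¬D(m)) ∨ (∃k ∃n (¬D(n) ∨ G(k))) ∨ (∃p ¬D(p)) ∨ (∃t ∀q (G(t) ∨ D(q)))
Finally move all quantifiers to the prefix:
  ∃m ∃k ∃n ∃p ∃t ∀q (¬D(m) ∨ ¬D(n) ∨ G(k) ∨ ¬D(p) ∨ G(t) ∨ D(q))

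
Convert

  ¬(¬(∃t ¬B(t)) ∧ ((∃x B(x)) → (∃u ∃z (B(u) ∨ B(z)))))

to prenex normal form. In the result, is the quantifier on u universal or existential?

Eliminate → and ↔ using ¬ and ∨.
  ¬(¬(∃t ¬B(t)) ∧ (¬(∃x B(x)) ∨ (∃u ∃z (B(u) ∨ B(z)))))
Push ¬ through the quantifiers and connectives to reach negation normal form:
  (∃t ¬B(t)) ∨ (∃x B(x)) ∧ (∀u ∀z (¬B(u) ∧ ¬B(z)))
All bound variables are already distinct, so no renaming is needed.
Extract every quantifier outward, since the variables are now distinct and don't occur free across branches:
  ∃t ∃x ∀u ∀z (¬B(t) ∨ B(x) ∧ ¬B(u) ∧ ¬B(z))
The quantifier ∃u sits under an odd number of negations (counting the antecedent side of each →), so it flips to ∀u.

universal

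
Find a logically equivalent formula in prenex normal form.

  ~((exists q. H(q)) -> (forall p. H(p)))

exists q. exists p. (H(q) & ~H(p))

First replace A → B with ¬A ∨ B.
  ~(~(exists q. H(q)) | (forall p. H(p)))
Push ¬ through the quantifiers and connectives to reach negation normal form:
  (exists q. H(q)) & (exists p. ~H(p))
All bound variables are already distinct, so no renaming is needed.
Finally move all quantifiers to the prefix:
  exists q. exists p. (H(q) & ~H(p))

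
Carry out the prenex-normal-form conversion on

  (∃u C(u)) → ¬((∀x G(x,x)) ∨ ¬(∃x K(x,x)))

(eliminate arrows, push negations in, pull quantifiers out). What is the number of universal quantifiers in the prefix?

First replace A → B with ¬A ∨ B.
  ¬(∃u C(u)) ∨ ¬((∀x G(x,x)) ∨ ¬(∃x K(x,x)))
Drive negations inward (¬∀x A ≡ ∃x ¬A, ¬∃x A ≡ ∀x ¬A, De Morgan for ∧/∨):
  (∀u ¬C(u)) ∨ (∃x ¬G(x,x)) ∧ (∃x K(x,x))
Standardize variables apart so no two quantifiers bind the same name: x↦p.
  (∀u ¬C(u)) ∨ (∃x ¬G(x,x)) ∧ (∃p K(p,p))
Extract every quantifier outward, since the variables are now distinct and don't occur free across branches:
  ∀u ∃x ∃p (¬C(u) ∨ ¬G(x,x) ∧ K(p,p))
The prefix is ∀u ∃x ∃p: 1 universal, 2 existential.

1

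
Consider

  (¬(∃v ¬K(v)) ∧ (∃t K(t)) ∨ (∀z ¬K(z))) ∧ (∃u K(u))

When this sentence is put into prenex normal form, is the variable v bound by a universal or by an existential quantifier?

universal

Drive negations inward (¬∀x A ≡ ∃x ¬A, ¬∃x A ≡ ∀x ¬A, De Morgan for ∧/∨):
  ((∀v K(v)) ∧ (∃t K(t)) ∨ (∀z ¬K(z))) ∧ (∃u K(u))
Extract every quantifier outward, since the variables are now distinct and don't occur free across branches:
  ∀v ∃t ∀z ∃u ((K(v) ∧ K(t) ∨ ¬K(z)) ∧ K(u))
The quantifier ∃v sits under an odd number of negations, so it flips to ∀v.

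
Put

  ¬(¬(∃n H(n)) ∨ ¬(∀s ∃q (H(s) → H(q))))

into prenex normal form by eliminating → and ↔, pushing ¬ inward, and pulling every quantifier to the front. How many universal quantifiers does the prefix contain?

Eliminate → and ↔ using ¬ and ∨.
  ¬(¬(∃n H(n)) ∨ ¬(∀s ∃q (¬H(s) ∨ H(q))))
Drive negations inward (¬∀x A ≡ ∃x ¬A, ¬∃x A ≡ ∀x ¬A, De Morgan for ∧/∨):
  (∃n H(n)) ∧ (∀s ∃q (¬H(s) ∨ H(q)))
All bound variables are already distinct, so no renaming is needed.
Extract every quantifier outward, since the variables are now distinct and don't occur free across branches:
  ∃n ∀s ∃q (H(n) ∧ (¬H(s) ∨ H(q)))
The prefix is ∃n ∀s ∃q: 1 universal, 2 existential.

1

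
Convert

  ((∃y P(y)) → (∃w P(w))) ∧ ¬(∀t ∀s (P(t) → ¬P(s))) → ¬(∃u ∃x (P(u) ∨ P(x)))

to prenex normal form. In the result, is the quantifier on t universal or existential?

Rewrite implications/biconditionals: A → B as ¬A ∨ B.
  ¬((¬(∃y P(y)) ∨ (∃w P(w))) ∧ ¬(∀t ∀s (¬P(t) ∨ ¬P(s)))) ∨ ¬(∃u ∃x (P(u) ∨ P(x)))
Move each ¬ inward, flipping quantifiers it crosses:
  (∃y P(y)) ∧ (∀w ¬P(w)) ∨ (∀t ∀s (¬P(t) ∨ ¬P(s))) ∨ (∀u ∀x (¬P(u) ∧ ¬P(x)))
Extract every quantifier outward, since the variables are now distinct and don't occur free across branches:
  ∃y ∀w ∀t ∀s ∀u ∀x (P(y) ∧ ¬P(w) ∨ ¬P(t) ∨ ¬P(s) ∨ ¬P(u) ∧ ¬P(x))
The quantifier ∀t sits under an even number of negations (counting the antecedent side of each →), so it remains universal.

universal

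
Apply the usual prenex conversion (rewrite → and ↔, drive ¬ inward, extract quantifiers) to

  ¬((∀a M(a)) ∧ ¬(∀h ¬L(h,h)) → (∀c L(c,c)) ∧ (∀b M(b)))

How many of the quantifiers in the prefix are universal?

1

Rewrite implications/biconditionals: A → B as ¬A ∨ B.
  ¬(¬((∀a M(a)) ∧ ¬(∀h ¬L(h,h))) ∨ (∀c L(c,c)) ∧ (∀b M(b)))
Push ¬ through the quantifiers and connectives to reach negation normal form:
  (∀a M(a)) ∧ (∃h L(h,h)) ∧ ((∃c ¬L(c,c)) ∨ (∃b ¬M(b)))
Extract every quantifier outward, since the variables are now distinct and don't occur free across branches:
  ∀a ∃h ∃c ∃b (M(a) ∧ L(h,h) ∧ (¬L(c,c) ∨ ¬M(b)))
The prefix is ∀a ∃h ∃c ∃b: 1 universal, 3 existential.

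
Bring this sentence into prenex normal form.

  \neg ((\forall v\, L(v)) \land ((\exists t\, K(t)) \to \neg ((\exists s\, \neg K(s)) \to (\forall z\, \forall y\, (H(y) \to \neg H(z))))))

Rewrite implications/biconditionals: A → B as ¬A ∨ B.
  \neg ((\forall v\, L(v)) \land (\neg (\exists t\, K(t)) \lor \neg (\neg (\exists s\, \neg K(s)) \lor (\forall z\, \forall y\, (\neg H(y) \lor \neg H(z))))))
Move each ¬ inward, flipping quantifiers it crosses:
  (\exists v\, \neg L(v)) \lor (\exists t\, K(t)) \land ((\forall s\, K(s)) \lor (\forall z\, \forall y\, (\neg H(y) \lor \neg H(z))))
All bound variables are already distinct, so no renaming is needed.
Finally move all quantifiers to the prefix:
  \exists v\, \exists t\, \forall s\, \forall z\, \forall y\, (\neg L(v) \lor K(t) \land (K(s) \lor \neg H(y) \lor \neg H(z)))

\exists v\, \exists t\, \forall s\, \forall z\, \forall y\, (\neg L(v) \lor K(t) \land (K(s) \lor \neg H(y) \lor \neg H(z)))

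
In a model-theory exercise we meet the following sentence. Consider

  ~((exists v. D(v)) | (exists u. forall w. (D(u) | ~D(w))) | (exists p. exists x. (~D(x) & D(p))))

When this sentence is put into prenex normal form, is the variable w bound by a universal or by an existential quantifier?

existential

Move each ¬ inward, flipping quantifiers it crosses:
  (forall v. ~D(v)) & (forall u. exists w. (~D(u) & D(w))) & (forall p. forall x. (D(x) | ~D(p)))
Pull the quantifiers to the front (each side's bound variable is not free in the other side):
  forall v. forall u. exists w. forall p. forall x. (~D(v) & ~D(u) & D(w) & (D(x) | ~D(p)))
The quantifier forall w sits under an odd number of negations, so it flips to exists w.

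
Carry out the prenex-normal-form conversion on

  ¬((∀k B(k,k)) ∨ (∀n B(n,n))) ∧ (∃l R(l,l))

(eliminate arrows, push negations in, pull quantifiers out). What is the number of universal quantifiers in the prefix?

0

Move each ¬ inward, flipping quantifiers it crosses:
  (∃k ¬B(k,k)) ∧ (∃n ¬B(n,n)) ∧ (∃l R(l,l))
All bound variables are already distinct, so no renaming is needed.
Extract every quantifier outward, since the variables are now distinct and don't occur free across branches:
  ∃k ∃n ∃l (¬B(k,k) ∧ ¬B(n,n) ∧ R(l,l))
The prefix is ∃k ∃n ∃l: 0 universal, 3 existential.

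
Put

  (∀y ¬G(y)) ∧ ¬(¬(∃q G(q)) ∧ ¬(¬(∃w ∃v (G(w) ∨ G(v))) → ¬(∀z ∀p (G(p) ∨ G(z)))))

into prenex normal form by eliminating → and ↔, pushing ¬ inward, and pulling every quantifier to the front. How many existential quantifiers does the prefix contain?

Rewrite implications/biconditionals: A → B as ¬A ∨ B.
  (∀y ¬G(y)) ∧ ¬(¬(∃q G(q)) ∧ ¬(¬¬(∃w ∃v (G(w) ∨ G(v))) ∨ ¬(∀z ∀p (G(p) ∨ G(z)))))
Push ¬ through the quantifiers and connectives to reach negation normal form:
  (∀y ¬G(y)) ∧ ((∃q G(q)) ∨ (∃w ∃v (G(w) ∨ G(v))) ∨ (∃z ∃p (¬G(p) ∧ ¬G(z))))
All bound variables are already distinct, so no renaming is needed.
Finally move all quantifiers to the prefix:
  ∀y ∃q ∃w ∃v ∃z ∃p (¬G(y) ∧ (G(q) ∨ G(w) ∨ G(v) ∨ ¬G(p) ∧ ¬G(z)))
The prefix is ∀y ∃q ∃w ∃v ∃z ∃p: 1 universal, 5 existential.

5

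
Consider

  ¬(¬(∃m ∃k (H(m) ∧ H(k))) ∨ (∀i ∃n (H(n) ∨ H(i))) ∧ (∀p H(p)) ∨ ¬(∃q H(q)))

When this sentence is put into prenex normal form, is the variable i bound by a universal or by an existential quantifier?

Push ¬ through the quantifiers and connectives to reach negation normal form:
  (∃m ∃k (H(m) ∧ H(k))) ∧ ((∃i ∀n (¬H(n) ∧ ¬H(i))) ∨ (∃p ¬H(p))) ∧ (∃q H(q))
All bound variables are already distinct, so no renaming is needed.
Extract every quantifier outward, since the variables are now distinct and don't occur free across branches:
  ∃m ∃k ∃i ∀n ∃p ∃q (H(m) ∧ H(k) ∧ (¬H(n) ∧ ¬H(i) ∨ ¬H(p)) ∧ H(q))
The quantifier ∀i sits under an odd number of negations, so it flips to ∃i.

existential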